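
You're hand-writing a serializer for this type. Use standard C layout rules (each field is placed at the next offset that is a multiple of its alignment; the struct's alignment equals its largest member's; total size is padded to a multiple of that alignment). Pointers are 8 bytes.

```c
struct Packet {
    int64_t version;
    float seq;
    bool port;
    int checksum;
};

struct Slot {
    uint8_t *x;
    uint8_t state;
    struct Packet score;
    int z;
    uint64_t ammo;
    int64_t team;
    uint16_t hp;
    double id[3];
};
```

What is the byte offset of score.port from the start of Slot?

28

Packet: 0..8  version  (8B, 8-aligned); 8..12  seq  (4B, 4-aligned); 12..13  port  (1B, 1-aligned); 13..16  -- padding (3B); 16..20  checksum  (4B, 4-aligned); 20..24  -- tail padding (4B); sizeof = 24, alignof = 8
0..8  x  (8B, 8-aligned)
8..9  state  (1B, 1-aligned)
9..16  -- padding (7B)
16..40  score  (24B, 8-aligned)
within Packet: port at 12
16 + 12 = 28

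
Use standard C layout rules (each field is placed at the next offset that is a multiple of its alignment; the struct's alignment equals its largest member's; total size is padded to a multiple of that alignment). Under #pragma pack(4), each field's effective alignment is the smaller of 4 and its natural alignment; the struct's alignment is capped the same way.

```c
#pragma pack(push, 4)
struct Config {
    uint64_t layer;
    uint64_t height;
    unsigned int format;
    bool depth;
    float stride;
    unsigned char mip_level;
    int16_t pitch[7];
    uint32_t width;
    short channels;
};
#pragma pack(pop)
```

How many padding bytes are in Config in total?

0..8  layer  (8B, 4-aligned)
8..16  height  (8B, 4-aligned)
16..20  format  (4B, 4-aligned)
20..21  depth  (1B, 1-aligned)
21..24  -- padding (3B)
24..28  stride  (4B, 4-aligned)
28..29  mip_level  (1B, 1-aligned)
29..30  -- padding (1B)
30..44  pitch  (14B, 2-aligned)
44..48  width  (4B, 4-aligned)
48..50  channels  (2B, 2-aligned)
50..52  -- tail padding (2B)
sizeof = 52, alignof = 4
data bytes 46, size 52 → padding 6

6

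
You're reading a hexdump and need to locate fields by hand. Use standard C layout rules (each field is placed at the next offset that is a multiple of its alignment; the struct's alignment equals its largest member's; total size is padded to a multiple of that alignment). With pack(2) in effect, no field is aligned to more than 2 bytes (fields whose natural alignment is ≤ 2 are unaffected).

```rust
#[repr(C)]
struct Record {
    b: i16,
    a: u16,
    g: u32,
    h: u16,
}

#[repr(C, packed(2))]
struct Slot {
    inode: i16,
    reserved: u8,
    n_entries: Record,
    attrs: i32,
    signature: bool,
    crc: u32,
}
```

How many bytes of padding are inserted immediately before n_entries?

1

Record: b at 0 (size 2, align 2) → ends 2; a at 2 (size 2, align 2) → ends 4; g at 4 (size 4, align 4) → ends 8; h at 8 (size 2, align 2) → ends 10; tail pad 2 to reach multiple of 4; total 12 bytes, alignment 4
inode at 0 (size 2, align 2) → ends 2
reserved at 2 (size 1, align 1) → ends 3
pad 1 to align 2 for n_entries
n_entries at 4 (size 12, align 2) → ends 16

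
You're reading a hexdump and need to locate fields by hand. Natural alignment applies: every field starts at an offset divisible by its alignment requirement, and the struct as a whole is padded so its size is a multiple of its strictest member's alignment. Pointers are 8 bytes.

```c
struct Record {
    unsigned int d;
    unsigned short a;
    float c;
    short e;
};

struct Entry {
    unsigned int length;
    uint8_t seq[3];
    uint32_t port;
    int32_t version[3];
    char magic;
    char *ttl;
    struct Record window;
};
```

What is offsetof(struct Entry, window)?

Record: d at 0 (size 4, align 4) → ends 4; a at 4 (size 2, align 2) → ends 6; pad 2 to align 4 for c; c at 8 (size 4, align 4) → ends 12; e at 12 (size 2, align 2) → ends 14; tail pad 2 to reach multiple of 4; total 16 bytes, alignment 4
length at 0 (size 4, align 4) → ends 4
seq at 4 (size 3, align 1) → ends 7
pad 1 to align 4 for port
port at 8 (size 4, align 4) → ends 12
version at 12 (size 12, align 4) → ends 24
magic at 24 (size 1, align 1) → ends 25
pad 7 to align 8 for ttl
ttl at 32 (size 8, align 8) → ends 40
window at 40 (size 16, align 4) → ends 56

40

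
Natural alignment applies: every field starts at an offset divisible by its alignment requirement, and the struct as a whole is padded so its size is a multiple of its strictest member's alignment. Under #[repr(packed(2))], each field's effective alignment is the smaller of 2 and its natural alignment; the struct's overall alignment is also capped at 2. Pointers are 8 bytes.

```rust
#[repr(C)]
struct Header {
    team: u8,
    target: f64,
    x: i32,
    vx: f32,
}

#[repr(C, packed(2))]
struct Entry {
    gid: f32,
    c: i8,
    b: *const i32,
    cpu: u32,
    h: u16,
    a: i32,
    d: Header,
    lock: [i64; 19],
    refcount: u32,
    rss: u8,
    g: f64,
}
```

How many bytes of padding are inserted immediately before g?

1

Header: @0: team [1B, align 1] → 1; +7 pad (align 8); @8: target [8B, align 8] → 16; @16: x [4B, align 4] → 20; @20: vx [4B, align 4] → 24; size 24, align 8
@0: gid [4B, align 2] → 4
@4: c [1B, align 1] → 5
+1 pad (align 2)
@6: b [8B, align 2] → 14
@14: cpu [4B, align 2] → 18
@18: h [2B, align 2] → 20
@20: a [4B, align 2] → 24
@24: d [24B, align 2] → 48
@48: lock [152B, align 2] → 200
@200: refcount [4B, align 2] → 204
@204: rss [1B, align 1] → 205
+1 pad (align 2)
@206: g [8B, align 2] → 214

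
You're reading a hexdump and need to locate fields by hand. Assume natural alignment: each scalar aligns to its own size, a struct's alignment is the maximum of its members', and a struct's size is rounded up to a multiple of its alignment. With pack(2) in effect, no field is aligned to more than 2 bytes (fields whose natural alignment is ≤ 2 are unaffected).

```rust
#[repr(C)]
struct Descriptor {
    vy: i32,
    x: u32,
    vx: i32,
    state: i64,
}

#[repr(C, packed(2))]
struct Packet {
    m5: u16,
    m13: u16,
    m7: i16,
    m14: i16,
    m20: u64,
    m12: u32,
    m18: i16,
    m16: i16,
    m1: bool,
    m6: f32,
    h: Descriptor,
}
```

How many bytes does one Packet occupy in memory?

Descriptor: 0..4  vy  (4B, 4-aligned); 4..8  x  (4B, 4-aligned); 8..12  vx  (4B, 4-aligned); 12..16  -- padding (4B); 16..24  state  (8B, 8-aligned); sizeof = 24, alignof = 8
0..2  m5  (2B, 2-aligned)
2..4  m13  (2B, 2-aligned)
4..6  m7  (2B, 2-aligned)
6..8  m14  (2B, 2-aligned)
8..16  m20  (8B, 2-aligned)
16..20  m12  (4B, 2-aligned)
20..22  m18  (2B, 2-aligned)
22..24  m16  (2B, 2-aligned)
24..25  m1  (1B, 1-aligned)
25..26  -- padding (1B)
26..30  m6  (4B, 2-aligned)
30..54  h  (24B, 2-aligned)
sizeof = 54, alignof = 2

54 bytes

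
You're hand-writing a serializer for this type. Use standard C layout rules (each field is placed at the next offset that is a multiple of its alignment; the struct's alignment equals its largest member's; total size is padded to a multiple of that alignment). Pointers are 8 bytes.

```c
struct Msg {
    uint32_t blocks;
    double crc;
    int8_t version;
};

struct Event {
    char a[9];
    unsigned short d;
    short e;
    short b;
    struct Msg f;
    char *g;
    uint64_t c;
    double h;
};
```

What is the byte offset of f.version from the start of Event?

Msg: @0: blocks [4B, align 4] → 4; +4 pad (align 8); @8: crc [8B, align 8] → 16; @16: version [1B, align 1] → 17; +7 tail pad (align 8); size 24, align 8
@0: a [9B, align 1] → 9
+1 pad (align 2)
@10: d [2B, align 2] → 12
@12: e [2B, align 2] → 14
@14: b [2B, align 2] → 16
@16: f [24B, align 8] → 40
within Msg: version at 16
16 + 16 = 32

32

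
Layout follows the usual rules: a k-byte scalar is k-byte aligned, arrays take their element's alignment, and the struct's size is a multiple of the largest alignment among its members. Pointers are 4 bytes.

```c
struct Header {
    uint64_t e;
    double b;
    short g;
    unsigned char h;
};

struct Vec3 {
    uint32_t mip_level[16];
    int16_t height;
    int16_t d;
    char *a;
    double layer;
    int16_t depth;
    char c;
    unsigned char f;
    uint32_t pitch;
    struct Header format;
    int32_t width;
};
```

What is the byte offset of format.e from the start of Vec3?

88

Header: 0..8  e  (8B, 8-aligned); 8..16  b  (8B, 8-aligned); 16..18  g  (2B, 2-aligned); 18..19  h  (1B, 1-aligned); 19..24  -- tail padding (5B); sizeof = 24, alignof = 8
0..64  mip_level  (64B, 4-aligned)
64..66  height  (2B, 2-aligned)
66..68  d  (2B, 2-aligned)
68..72  a  (4B, 4-aligned)
72..80  layer  (8B, 8-aligned)
80..82  depth  (2B, 2-aligned)
82..83  c  (1B, 1-aligned)
83..84  f  (1B, 1-aligned)
84..88  pitch  (4B, 4-aligned)
88..112  format  (24B, 8-aligned)
within Header: e at 0
88 + 0 = 88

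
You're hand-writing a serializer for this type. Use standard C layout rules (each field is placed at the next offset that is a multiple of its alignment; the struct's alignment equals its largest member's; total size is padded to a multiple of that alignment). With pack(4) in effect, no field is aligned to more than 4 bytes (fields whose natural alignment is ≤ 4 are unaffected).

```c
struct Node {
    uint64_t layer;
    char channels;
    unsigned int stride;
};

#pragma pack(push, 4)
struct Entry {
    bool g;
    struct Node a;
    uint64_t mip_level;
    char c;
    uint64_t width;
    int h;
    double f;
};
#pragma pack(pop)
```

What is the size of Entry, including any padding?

Node: @0: layer [8B, align 8] → 8; @8: channels [1B, align 1] → 9; +3 pad (align 4); @12: stride [4B, align 4] → 16; size 16, align 8
@0: g [1B, align 1] → 1
+3 pad (align 4)
@4: a [16B, align 4] → 20
@20: mip_level [8B, align 4] → 28
@28: c [1B, align 1] → 29
+3 pad (align 4)
@32: width [8B, align 4] → 40
@40: h [4B, align 4] → 44
@44: f [8B, align 4] → 52
size 52, align 4

52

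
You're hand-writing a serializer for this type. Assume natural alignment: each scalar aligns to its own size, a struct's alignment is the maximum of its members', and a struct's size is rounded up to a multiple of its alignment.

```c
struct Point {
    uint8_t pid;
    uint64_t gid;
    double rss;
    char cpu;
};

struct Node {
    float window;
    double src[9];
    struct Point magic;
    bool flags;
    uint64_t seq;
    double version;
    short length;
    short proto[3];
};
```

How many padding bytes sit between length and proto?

Point: 0..1  pid  (1B, 1-aligned); 1..8  -- padding (7B); 8..16  gid  (8B, 8-aligned); 16..24  rss  (8B, 8-aligned); 24..25  cpu  (1B, 1-aligned); 25..32  -- tail padding (7B); sizeof = 32, alignof = 8
0..4  window  (4B, 4-aligned)
4..8  -- padding (4B)
8..80  src  (72B, 8-aligned)
80..112  magic  (32B, 8-aligned)
112..113  flags  (1B, 1-aligned)
113..120  -- padding (7B)
120..128  seq  (8B, 8-aligned)
128..136  version  (8B, 8-aligned)
136..138  length  (2B, 2-aligned)
138..144  proto  (6B, 2-aligned)

0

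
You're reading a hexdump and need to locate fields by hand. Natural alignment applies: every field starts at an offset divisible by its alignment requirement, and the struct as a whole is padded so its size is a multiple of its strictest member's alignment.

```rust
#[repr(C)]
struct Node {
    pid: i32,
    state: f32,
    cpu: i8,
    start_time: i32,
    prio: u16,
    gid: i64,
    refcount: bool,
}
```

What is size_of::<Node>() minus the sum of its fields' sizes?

16

@0: pid [4B, align 4] → 4
@4: state [4B, align 4] → 8
@8: cpu [1B, align 1] → 9
+3 pad (align 4)
@12: start_time [4B, align 4] → 16
@16: prio [2B, align 2] → 18
+6 pad (align 8)
@24: gid [8B, align 8] → 32
@32: refcount [1B, align 1] → 33
+7 tail pad (align 8)
size 40, align 8
data bytes 24, size 40 → padding 16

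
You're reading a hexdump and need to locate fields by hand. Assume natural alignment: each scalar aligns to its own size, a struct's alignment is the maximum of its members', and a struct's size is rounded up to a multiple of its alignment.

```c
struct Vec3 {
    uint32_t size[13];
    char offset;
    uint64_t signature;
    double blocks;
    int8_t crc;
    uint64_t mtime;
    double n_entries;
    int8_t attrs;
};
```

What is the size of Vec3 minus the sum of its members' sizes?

17

0..52  size  (52B, 4-aligned)
52..53  offset  (1B, 1-aligned)
53..56  -- padding (3B)
56..64  signature  (8B, 8-aligned)
64..72  blocks  (8B, 8-aligned)
72..73  crc  (1B, 1-aligned)
73..80  -- padding (7B)
80..88  mtime  (8B, 8-aligned)
88..96  n_entries  (8B, 8-aligned)
96..97  attrs  (1B, 1-aligned)
97..104  -- tail padding (7B)
sizeof = 104, alignof = 8
data bytes 87, size 104 → padding 17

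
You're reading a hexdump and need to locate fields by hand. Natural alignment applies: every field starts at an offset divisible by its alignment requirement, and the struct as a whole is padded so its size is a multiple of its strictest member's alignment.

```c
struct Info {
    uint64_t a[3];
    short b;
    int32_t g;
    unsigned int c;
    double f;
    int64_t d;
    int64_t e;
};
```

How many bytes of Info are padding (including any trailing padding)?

a at 0 (size 24, align 8) → ends 24
b at 24 (size 2, align 2) → ends 26
pad 2 to align 4 for g
g at 28 (size 4, align 4) → ends 32
c at 32 (size 4, align 4) → ends 36
pad 4 to align 8 for f
f at 40 (size 8, align 8) → ends 48
d at 48 (size 8, align 8) → ends 56
e at 56 (size 8, align 8) → ends 64
total 64 bytes, alignment 8
data bytes 58, size 64 → padding 6

6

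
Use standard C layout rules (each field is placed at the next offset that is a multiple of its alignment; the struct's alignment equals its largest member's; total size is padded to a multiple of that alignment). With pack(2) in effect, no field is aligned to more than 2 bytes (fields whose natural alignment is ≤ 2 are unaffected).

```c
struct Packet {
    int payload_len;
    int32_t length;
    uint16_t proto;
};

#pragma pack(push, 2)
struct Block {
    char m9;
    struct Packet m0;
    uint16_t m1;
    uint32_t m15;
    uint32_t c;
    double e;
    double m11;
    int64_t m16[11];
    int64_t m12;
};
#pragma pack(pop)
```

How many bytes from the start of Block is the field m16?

40

Packet: @0: payload_len [4B, align 4] → 4; @4: length [4B, align 4] → 8; @8: proto [2B, align 2] → 10; +2 tail pad (align 4); size 12, align 4
@0: m9 [1B, align 1] → 1
+1 pad (align 2)
@2: m0 [12B, align 2] → 14
@14: m1 [2B, align 2] → 16
@16: m15 [4B, align 2] → 20
@20: c [4B, align 2] → 24
@24: e [8B, align 2] → 32
@32: m11 [8B, align 2] → 40
@40: m16 [88B, align 2] → 128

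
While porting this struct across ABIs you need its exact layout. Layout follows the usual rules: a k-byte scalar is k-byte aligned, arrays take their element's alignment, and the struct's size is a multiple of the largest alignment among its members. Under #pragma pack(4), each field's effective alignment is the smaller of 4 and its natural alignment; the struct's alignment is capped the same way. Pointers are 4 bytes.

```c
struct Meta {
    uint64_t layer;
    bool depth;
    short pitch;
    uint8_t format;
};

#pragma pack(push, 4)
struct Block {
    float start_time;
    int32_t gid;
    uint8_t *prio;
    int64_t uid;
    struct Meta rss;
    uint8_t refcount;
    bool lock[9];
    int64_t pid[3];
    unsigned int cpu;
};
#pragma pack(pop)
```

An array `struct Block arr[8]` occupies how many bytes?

Meta: @0: layer [8B, align 8] → 8; @8: depth [1B, align 1] → 9; +1 pad (align 2); @10: pitch [2B, align 2] → 12; @12: format [1B, align 1] → 13; +3 tail pad (align 8); size 16, align 8
@0: start_time [4B, align 4] → 4
@4: gid [4B, align 4] → 8
@8: prio [4B, align 4] → 12
@12: uid [8B, align 4] → 20
@20: rss [16B, align 4] → 36
@36: refcount [1B, align 1] → 37
@37: lock [9B, align 1] → 46
+2 pad (align 4)
@48: pid [24B, align 4] → 72
@72: cpu [4B, align 4] → 76
size 76, align 4
array of 8: 8 × 76 = 608

608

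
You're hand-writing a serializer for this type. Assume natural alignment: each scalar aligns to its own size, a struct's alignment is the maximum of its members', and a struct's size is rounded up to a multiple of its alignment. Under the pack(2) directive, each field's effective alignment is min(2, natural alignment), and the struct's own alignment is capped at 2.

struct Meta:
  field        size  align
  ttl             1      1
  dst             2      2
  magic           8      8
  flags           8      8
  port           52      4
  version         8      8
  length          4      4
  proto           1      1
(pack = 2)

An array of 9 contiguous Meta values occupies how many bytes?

774

@0: ttl [1B, align 1] → 1
+1 pad (align 2)
@2: dst [2B, align 2] → 4
@4: magic [8B, align 2] → 12
@12: flags [8B, align 2] → 20
@20: port [52B, align 2] → 72
@72: version [8B, align 2] → 80
@80: length [4B, align 2] → 84
@84: proto [1B, align 1] → 85
+1 tail pad (align 2)
size 86, align 2
array of 9: 9 × 86 = 774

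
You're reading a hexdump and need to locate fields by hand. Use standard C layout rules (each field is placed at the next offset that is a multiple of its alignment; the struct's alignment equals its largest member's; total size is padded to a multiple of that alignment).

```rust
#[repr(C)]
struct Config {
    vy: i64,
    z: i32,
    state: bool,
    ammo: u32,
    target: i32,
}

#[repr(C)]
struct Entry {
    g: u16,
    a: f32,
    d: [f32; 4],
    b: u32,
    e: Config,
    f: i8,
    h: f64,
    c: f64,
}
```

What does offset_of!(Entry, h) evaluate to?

Config: vy at 0 (size 8, align 8) → ends 8; z at 8 (size 4, align 4) → ends 12; state at 12 (size 1, align 1) → ends 13; pad 3 to align 4 for ammo; ammo at 16 (size 4, align 4) → ends 20; target at 20 (size 4, align 4) → ends 24; total 24 bytes, alignment 8
g at 0 (size 2, align 2) → ends 2
pad 2 to align 4 for a
a at 4 (size 4, align 4) → ends 8
d at 8 (size 16, align 4) → ends 24
b at 24 (size 4, align 4) → ends 28
pad 4 to align 8 for e
e at 32 (size 24, align 8) → ends 56
f at 56 (size 1, align 1) → ends 57
pad 7 to align 8 for h
h at 64 (size 8, align 8) → ends 72

64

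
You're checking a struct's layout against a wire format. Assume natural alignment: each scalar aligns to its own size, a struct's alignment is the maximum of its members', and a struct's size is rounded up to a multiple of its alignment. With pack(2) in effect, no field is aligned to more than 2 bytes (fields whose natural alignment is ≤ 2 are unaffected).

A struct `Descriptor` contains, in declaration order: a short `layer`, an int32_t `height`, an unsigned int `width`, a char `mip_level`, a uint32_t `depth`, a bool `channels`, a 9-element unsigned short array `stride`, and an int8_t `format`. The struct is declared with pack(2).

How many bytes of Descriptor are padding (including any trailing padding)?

3

0..2  layer  (2B, 2-aligned)
2..6  height  (4B, 2-aligned)
6..10  width  (4B, 2-aligned)
10..11  mip_level  (1B, 1-aligned)
11..12  -- padding (1B)
12..16  depth  (4B, 2-aligned)
16..17  channels  (1B, 1-aligned)
17..18  -- padding (1B)
18..36  stride  (18B, 2-aligned)
36..37  format  (1B, 1-aligned)
37..38  -- tail padding (1B)
sizeof = 38, alignof = 2
data bytes 35, size 38 → padding 3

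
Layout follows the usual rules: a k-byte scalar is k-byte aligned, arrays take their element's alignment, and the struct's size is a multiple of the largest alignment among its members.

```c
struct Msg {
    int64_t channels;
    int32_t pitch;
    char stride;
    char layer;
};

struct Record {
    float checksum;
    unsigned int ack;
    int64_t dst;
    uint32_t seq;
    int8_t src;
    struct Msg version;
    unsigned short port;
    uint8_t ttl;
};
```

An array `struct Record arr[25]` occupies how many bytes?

1200

Msg: @0: channels [8B, align 8] → 8; @8: pitch [4B, align 4] → 12; @12: stride [1B, align 1] → 13; @13: layer [1B, align 1] → 14; +2 tail pad (align 8); size 16, align 8
@0: checksum [4B, align 4] → 4
@4: ack [4B, align 4] → 8
@8: dst [8B, align 8] → 16
@16: seq [4B, align 4] → 20
@20: src [1B, align 1] → 21
+3 pad (align 8)
@24: version [16B, align 8] → 40
@40: port [2B, align 2] → 42
@42: ttl [1B, align 1] → 43
+5 tail pad (align 8)
size 48, align 8
array of 25: 25 × 48 = 1200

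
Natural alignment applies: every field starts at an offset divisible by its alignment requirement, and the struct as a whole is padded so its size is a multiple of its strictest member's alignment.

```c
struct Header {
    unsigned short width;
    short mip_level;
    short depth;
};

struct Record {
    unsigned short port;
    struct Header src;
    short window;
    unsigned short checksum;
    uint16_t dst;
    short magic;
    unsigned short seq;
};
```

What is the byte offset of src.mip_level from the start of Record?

4

Header: width at 0 (size 2, align 2) → ends 2; mip_level at 2 (size 2, align 2) → ends 4; depth at 4 (size 2, align 2) → ends 6; total 6 bytes, alignment 2
port at 0 (size 2, align 2) → ends 2
src at 2 (size 6, align 2) → ends 8
within Header: mip_level at 2
2 + 2 = 4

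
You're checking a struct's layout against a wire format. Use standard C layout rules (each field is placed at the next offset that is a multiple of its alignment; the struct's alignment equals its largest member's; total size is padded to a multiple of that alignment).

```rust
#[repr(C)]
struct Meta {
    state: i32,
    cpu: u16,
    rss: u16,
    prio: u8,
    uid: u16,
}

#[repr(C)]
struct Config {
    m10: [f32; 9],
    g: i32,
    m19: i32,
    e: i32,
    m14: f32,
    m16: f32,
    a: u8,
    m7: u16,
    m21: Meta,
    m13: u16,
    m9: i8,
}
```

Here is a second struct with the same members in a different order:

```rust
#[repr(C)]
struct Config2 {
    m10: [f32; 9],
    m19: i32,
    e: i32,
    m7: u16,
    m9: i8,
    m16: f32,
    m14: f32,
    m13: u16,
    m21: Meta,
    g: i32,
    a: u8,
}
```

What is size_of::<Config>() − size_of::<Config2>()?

Meta: 0..4  state  (4B, 4-aligned); 4..6  cpu  (2B, 2-aligned); 6..8  rss  (2B, 2-aligned); 8..9  prio  (1B, 1-aligned); 9..10  -- padding (1B); 10..12  uid  (2B, 2-aligned); sizeof = 12, alignof = 4
0..36  m10  (36B, 4-aligned)
36..40  g  (4B, 4-aligned)
40..44  m19  (4B, 4-aligned)
44..48  e  (4B, 4-aligned)
48..52  m14  (4B, 4-aligned)
52..56  m16  (4B, 4-aligned)
56..57  a  (1B, 1-aligned)
57..58  -- padding (1B)
58..60  m7  (2B, 2-aligned)
60..72  m21  (12B, 4-aligned)
72..74  m13  (2B, 2-aligned)
74..75  m9  (1B, 1-aligned)
75..76  -- tail padding (1B)
sizeof = 76, alignof = 4
— Config2 —
0..36  m10  (36B, 4-aligned)
36..40  m19  (4B, 4-aligned)
40..44  e  (4B, 4-aligned)
44..46  m7  (2B, 2-aligned)
46..47  m9  (1B, 1-aligned)
47..48  -- padding (1B)
48..52  m16  (4B, 4-aligned)
52..56  m14  (4B, 4-aligned)
56..58  m13  (2B, 2-aligned)
58..60  -- padding (2B)
60..72  m21  (12B, 4-aligned)
72..76  g  (4B, 4-aligned)
76..77  a  (1B, 1-aligned)
77..80  -- tail padding (3B)
sizeof = 80, alignof = 4
76 − 80 = -4

-4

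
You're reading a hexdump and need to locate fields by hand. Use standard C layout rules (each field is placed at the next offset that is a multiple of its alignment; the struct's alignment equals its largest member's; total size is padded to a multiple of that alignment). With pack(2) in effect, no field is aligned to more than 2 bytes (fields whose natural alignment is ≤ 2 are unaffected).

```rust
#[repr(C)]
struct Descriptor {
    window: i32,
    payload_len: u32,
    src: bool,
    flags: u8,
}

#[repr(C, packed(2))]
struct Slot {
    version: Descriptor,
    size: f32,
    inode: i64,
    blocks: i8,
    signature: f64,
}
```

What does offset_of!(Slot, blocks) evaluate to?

24

Descriptor: window at 0 (size 4, align 4) → ends 4; payload_len at 4 (size 4, align 4) → ends 8; src at 8 (size 1, align 1) → ends 9; flags at 9 (size 1, align 1) → ends 10; tail pad 2 to reach multiple of 4; total 12 bytes, alignment 4
version at 0 (size 12, align 2) → ends 12
size at 12 (size 4, align 2) → ends 16
inode at 16 (size 8, align 2) → ends 24
blocks at 24 (size 1, align 1) → ends 25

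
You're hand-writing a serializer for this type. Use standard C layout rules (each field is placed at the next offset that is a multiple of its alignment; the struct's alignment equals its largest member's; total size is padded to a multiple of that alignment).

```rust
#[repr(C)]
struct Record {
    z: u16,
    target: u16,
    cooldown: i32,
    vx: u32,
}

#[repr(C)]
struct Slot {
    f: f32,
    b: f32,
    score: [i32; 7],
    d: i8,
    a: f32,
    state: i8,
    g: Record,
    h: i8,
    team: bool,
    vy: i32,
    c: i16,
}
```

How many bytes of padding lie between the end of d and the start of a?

3

Record: @0: z [2B, align 2] → 2; @2: target [2B, align 2] → 4; @4: cooldown [4B, align 4] → 8; @8: vx [4B, align 4] → 12; size 12, align 4
@0: f [4B, align 4] → 4
@4: b [4B, align 4] → 8
@8: score [28B, align 4] → 36
@36: d [1B, align 1] → 37
+3 pad (align 4)
@40: a [4B, align 4] → 44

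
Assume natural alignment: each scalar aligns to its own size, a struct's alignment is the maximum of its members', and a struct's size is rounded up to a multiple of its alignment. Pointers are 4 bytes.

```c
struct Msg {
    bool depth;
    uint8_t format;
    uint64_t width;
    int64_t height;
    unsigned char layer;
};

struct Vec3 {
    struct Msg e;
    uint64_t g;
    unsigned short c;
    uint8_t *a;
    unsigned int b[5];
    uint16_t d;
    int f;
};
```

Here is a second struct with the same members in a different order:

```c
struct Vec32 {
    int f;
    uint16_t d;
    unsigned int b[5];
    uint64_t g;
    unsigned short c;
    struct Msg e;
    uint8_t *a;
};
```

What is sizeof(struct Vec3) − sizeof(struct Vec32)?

-8

Msg: depth at 0 (size 1, align 1) → ends 1; format at 1 (size 1, align 1) → ends 2; pad 6 to align 8 for width; width at 8 (size 8, align 8) → ends 16; height at 16 (size 8, align 8) → ends 24; layer at 24 (size 1, align 1) → ends 25; tail pad 7 to reach multiple of 8; total 32 bytes, alignment 8
e at 0 (size 32, align 8) → ends 32
g at 32 (size 8, align 8) → ends 40
c at 40 (size 2, align 2) → ends 42
pad 2 to align 4 for a
a at 44 (size 4, align 4) → ends 48
b at 48 (size 20, align 4) → ends 68
d at 68 (size 2, align 2) → ends 70
pad 2 to align 4 for f
f at 72 (size 4, align 4) → ends 76
tail pad 4 to reach multiple of 8
total 80 bytes, alignment 8
— Vec32 —
f at 0 (size 4, align 4) → ends 4
d at 4 (size 2, align 2) → ends 6
pad 2 to align 4 for b
b at 8 (size 20, align 4) → ends 28
pad 4 to align 8 for g
g at 32 (size 8, align 8) → ends 40
c at 40 (size 2, align 2) → ends 42
pad 6 to align 8 for e
e at 48 (size 32, align 8) → ends 80
a at 80 (size 4, align 4) → ends 84
tail pad 4 to reach multiple of 8
total 88 bytes, alignment 8
80 − 88 = -8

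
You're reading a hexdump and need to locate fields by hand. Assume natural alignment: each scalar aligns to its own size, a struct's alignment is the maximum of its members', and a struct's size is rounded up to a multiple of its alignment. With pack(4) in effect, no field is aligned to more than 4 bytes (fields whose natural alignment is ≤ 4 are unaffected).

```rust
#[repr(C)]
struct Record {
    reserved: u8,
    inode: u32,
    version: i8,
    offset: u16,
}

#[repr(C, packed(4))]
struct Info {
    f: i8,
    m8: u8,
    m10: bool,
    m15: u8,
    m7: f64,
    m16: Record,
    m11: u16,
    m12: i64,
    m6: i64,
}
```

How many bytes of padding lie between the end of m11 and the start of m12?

2

Record: reserved at 0 (size 1, align 1) → ends 1; pad 3 to align 4 for inode; inode at 4 (size 4, align 4) → ends 8; version at 8 (size 1, align 1) → ends 9; pad 1 to align 2 for offset; offset at 10 (size 2, align 2) → ends 12; total 12 bytes, alignment 4
f at 0 (size 1, align 1) → ends 1
m8 at 1 (size 1, align 1) → ends 2
m10 at 2 (size 1, align 1) → ends 3
m15 at 3 (size 1, align 1) → ends 4
m7 at 4 (size 8, align 4) → ends 12
m16 at 12 (size 12, align 4) → ends 24
m11 at 24 (size 2, align 2) → ends 26
pad 2 to align 4 for m12
m12 at 28 (size 8, align 4) → ends 36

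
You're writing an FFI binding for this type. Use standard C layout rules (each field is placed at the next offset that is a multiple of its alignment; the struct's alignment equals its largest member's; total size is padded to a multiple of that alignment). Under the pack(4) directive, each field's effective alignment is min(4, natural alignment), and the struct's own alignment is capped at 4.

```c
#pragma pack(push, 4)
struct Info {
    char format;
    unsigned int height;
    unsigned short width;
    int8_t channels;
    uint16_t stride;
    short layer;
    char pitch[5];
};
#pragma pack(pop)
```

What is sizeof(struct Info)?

24

0..1  format  (1B, 1-aligned)
1..4  -- padding (3B)
4..8  height  (4B, 4-aligned)
8..10  width  (2B, 2-aligned)
10..11  channels  (1B, 1-aligned)
11..12  -- padding (1B)
12..14  stride  (2B, 2-aligned)
14..16  layer  (2B, 2-aligned)
16..21  pitch  (5B, 1-aligned)
21..24  -- tail padding (3B)
sizeof = 24, alignof = 4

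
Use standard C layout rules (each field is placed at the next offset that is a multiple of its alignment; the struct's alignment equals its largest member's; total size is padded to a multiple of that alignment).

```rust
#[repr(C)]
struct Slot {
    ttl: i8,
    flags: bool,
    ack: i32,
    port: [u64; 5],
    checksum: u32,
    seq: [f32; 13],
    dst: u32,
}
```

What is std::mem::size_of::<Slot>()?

112

ttl at 0 (size 1, align 1) → ends 1
flags at 1 (size 1, align 1) → ends 2
pad 2 to align 4 for ack
ack at 4 (size 4, align 4) → ends 8
port at 8 (size 40, align 8) → ends 48
checksum at 48 (size 4, align 4) → ends 52
seq at 52 (size 52, align 4) → ends 104
dst at 104 (size 4, align 4) → ends 108
tail pad 4 to reach multiple of 8
total 112 bytes, alignment 8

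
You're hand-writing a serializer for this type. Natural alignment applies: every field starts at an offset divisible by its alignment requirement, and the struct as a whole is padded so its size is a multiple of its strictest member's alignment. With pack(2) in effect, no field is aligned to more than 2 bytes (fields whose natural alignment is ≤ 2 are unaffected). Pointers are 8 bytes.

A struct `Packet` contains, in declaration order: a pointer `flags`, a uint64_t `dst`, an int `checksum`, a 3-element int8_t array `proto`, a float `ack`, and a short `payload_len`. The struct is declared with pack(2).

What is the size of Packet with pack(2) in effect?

@0: flags [8B, align 2] → 8
@8: dst [8B, align 2] → 16
@16: checksum [4B, align 2] → 20
@20: proto [3B, align 1] → 23
+1 pad (align 2)
@24: ack [4B, align 2] → 28
@28: payload_len [2B, align 2] → 30
size 30, align 2

30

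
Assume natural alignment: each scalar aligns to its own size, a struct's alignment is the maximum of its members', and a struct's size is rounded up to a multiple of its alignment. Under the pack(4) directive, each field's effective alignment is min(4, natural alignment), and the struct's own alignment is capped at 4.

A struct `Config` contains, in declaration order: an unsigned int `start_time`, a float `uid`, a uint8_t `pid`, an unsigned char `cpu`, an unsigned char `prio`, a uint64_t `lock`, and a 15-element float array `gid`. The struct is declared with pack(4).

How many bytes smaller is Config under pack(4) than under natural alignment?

natural layout:
  @0: start_time [4B, align 4] → 4
  @4: uid [4B, align 4] → 8
  @8: pid [1B, align 1] → 9
  @9: cpu [1B, align 1] → 10
  @10: prio [1B, align 1] → 11
  +5 pad (align 8)
  @16: lock [8B, align 8] → 24
  @24: gid [60B, align 4] → 84
  +4 tail pad (align 8)
  size 88, align 8
packed(4) layout:
  @0: start_time [4B, align 4] → 4
  @4: uid [4B, align 4] → 8
  @8: pid [1B, align 1] → 9
  @9: cpu [1B, align 1] → 10
  @10: prio [1B, align 1] → 11
  +1 pad (align 4)
  @12: lock [8B, align 4] → 20
  @20: gid [60B, align 4] → 80
  size 80, align 4
88 − 80 = 8

8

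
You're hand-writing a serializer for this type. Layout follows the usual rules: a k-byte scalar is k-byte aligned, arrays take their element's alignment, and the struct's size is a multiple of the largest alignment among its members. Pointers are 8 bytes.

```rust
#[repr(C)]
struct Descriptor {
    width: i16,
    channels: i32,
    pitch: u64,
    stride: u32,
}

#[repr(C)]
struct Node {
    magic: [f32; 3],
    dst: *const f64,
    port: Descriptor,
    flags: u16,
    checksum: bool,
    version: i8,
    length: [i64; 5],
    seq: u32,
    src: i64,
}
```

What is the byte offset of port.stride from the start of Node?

Descriptor: @0: width [2B, align 2] → 2; +2 pad (align 4); @4: channels [4B, align 4] → 8; @8: pitch [8B, align 8] → 16; @16: stride [4B, align 4] → 20; +4 tail pad (align 8); size 24, align 8
@0: magic [12B, align 4] → 12
+4 pad (align 8)
@16: dst [8B, align 8] → 24
@24: port [24B, align 8] → 48
within Descriptor: stride at 16
24 + 16 = 40

40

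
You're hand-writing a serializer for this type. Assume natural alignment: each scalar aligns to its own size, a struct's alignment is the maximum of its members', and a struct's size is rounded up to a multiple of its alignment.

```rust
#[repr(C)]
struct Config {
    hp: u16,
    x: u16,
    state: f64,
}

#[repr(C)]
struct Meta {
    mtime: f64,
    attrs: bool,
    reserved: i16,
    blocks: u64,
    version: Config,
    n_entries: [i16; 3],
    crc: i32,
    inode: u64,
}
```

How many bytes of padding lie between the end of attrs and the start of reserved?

Config: 0..2  hp  (2B, 2-aligned); 2..4  x  (2B, 2-aligned); 4..8  -- padding (4B); 8..16  state  (8B, 8-aligned); sizeof = 16, alignof = 8
0..8  mtime  (8B, 8-aligned)
8..9  attrs  (1B, 1-aligned)
9..10  -- padding (1B)
10..12  reserved  (2B, 2-aligned)

1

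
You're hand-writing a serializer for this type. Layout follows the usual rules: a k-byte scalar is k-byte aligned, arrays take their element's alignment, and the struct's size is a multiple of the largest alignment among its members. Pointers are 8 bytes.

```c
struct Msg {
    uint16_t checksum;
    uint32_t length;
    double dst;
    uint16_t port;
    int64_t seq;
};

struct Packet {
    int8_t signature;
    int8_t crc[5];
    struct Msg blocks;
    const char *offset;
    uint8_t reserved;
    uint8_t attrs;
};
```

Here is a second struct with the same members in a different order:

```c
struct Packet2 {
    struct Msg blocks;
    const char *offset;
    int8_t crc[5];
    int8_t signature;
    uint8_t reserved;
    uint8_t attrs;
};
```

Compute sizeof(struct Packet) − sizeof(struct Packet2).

8

Msg: 0..2  checksum  (2B, 2-aligned); 2..4  -- padding (2B); 4..8  length  (4B, 4-aligned); 8..16  dst  (8B, 8-aligned); 16..18  port  (2B, 2-aligned); 18..24  -- padding (6B); 24..32  seq  (8B, 8-aligned); sizeof = 32, alignof = 8
0..1  signature  (1B, 1-aligned)
1..6  crc  (5B, 1-aligned)
6..8  -- padding (2B)
8..40  blocks  (32B, 8-aligned)
40..48  offset  (8B, 8-aligned)
48..49  reserved  (1B, 1-aligned)
49..50  attrs  (1B, 1-aligned)
50..56  -- tail padding (6B)
sizeof = 56, alignof = 8
— Packet2 —
0..32  blocks  (32B, 8-aligned)
32..40  offset  (8B, 8-aligned)
40..45  crc  (5B, 1-aligned)
45..46  signature  (1B, 1-aligned)
46..47  reserved  (1B, 1-aligned)
47..48  attrs  (1B, 1-aligned)
sizeof = 48, alignof = 8
56 − 48 = 8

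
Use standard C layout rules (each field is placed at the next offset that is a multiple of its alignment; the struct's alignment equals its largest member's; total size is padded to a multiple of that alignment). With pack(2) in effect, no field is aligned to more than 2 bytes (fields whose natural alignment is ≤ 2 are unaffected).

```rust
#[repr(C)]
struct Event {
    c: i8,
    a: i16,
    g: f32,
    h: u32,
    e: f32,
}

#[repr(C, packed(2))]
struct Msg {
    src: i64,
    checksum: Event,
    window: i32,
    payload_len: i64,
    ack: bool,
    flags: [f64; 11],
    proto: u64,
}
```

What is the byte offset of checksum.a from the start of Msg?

10

Event: 0..1  c  (1B, 1-aligned); 1..2  -- padding (1B); 2..4  a  (2B, 2-aligned); 4..8  g  (4B, 4-aligned); 8..12  h  (4B, 4-aligned); 12..16  e  (4B, 4-aligned); sizeof = 16, alignof = 4
0..8  src  (8B, 2-aligned)
8..24  checksum  (16B, 2-aligned)
within Event: a at 2
8 + 2 = 10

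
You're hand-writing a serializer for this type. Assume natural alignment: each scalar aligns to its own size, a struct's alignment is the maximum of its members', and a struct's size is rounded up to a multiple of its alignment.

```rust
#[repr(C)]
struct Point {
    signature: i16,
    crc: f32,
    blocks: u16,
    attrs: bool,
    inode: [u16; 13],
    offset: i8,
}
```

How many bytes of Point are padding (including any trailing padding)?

4

0..2  signature  (2B, 2-aligned)
2..4  -- padding (2B)
4..8  crc  (4B, 4-aligned)
8..10  blocks  (2B, 2-aligned)
10..11  attrs  (1B, 1-aligned)
11..12  -- padding (1B)
12..38  inode  (26B, 2-aligned)
38..39  offset  (1B, 1-aligned)
39..40  -- tail padding (1B)
sizeof = 40, alignof = 4
data bytes 36, size 40 → padding 4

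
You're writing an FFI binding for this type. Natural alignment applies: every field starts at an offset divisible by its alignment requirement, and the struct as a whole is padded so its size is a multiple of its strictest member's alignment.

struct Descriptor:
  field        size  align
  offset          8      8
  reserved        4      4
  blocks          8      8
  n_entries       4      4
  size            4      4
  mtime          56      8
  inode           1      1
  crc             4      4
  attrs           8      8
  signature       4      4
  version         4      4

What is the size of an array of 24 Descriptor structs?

0..8  offset  (8B, 8-aligned)
8..12  reserved  (4B, 4-aligned)
12..16  -- padding (4B)
16..24  blocks  (8B, 8-aligned)
24..28  n_entries  (4B, 4-aligned)
28..32  size  (4B, 4-aligned)
32..88  mtime  (56B, 8-aligned)
88..89  inode  (1B, 1-aligned)
89..92  -- padding (3B)
92..96  crc  (4B, 4-aligned)
96..104  attrs  (8B, 8-aligned)
104..108  signature  (4B, 4-aligned)
108..112  version  (4B, 4-aligned)
sizeof = 112, alignof = 8
array of 24: 24 × 112 = 2688

2688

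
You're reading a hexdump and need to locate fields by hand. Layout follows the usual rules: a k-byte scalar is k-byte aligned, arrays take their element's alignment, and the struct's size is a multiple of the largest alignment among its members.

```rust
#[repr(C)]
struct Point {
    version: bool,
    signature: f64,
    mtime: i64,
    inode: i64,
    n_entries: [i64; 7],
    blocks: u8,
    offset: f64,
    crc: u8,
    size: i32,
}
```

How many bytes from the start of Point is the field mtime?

16

@0: version [1B, align 1] → 1
+7 pad (align 8)
@8: signature [8B, align 8] → 16
@16: mtime [8B, align 8] → 24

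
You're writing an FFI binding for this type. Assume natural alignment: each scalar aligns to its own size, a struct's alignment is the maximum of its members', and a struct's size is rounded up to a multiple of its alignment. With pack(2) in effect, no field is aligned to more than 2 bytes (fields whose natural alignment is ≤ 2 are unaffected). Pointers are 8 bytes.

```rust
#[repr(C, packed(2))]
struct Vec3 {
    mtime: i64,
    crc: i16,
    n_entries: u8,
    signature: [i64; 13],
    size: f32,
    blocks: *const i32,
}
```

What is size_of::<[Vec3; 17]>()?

0..8  mtime  (8B, 2-aligned)
8..10  crc  (2B, 2-aligned)
10..11  n_entries  (1B, 1-aligned)
11..12  -- padding (1B)
12..116  signature  (104B, 2-aligned)
116..120  size  (4B, 2-aligned)
120..128  blocks  (8B, 2-aligned)
sizeof = 128, alignof = 2
array of 17: 17 × 128 = 2176

2176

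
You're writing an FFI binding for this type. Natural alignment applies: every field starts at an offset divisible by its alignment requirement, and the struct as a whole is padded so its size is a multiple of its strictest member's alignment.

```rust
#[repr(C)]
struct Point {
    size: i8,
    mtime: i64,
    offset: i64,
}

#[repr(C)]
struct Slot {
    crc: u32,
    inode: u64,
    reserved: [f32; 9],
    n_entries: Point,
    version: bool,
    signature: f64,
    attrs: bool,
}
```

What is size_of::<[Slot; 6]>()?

624

Point: @0: size [1B, align 1] → 1; +7 pad (align 8); @8: mtime [8B, align 8] → 16; @16: offset [8B, align 8] → 24; size 24, align 8
@0: crc [4B, align 4] → 4
+4 pad (align 8)
@8: inode [8B, align 8] → 16
@16: reserved [36B, align 4] → 52
+4 pad (align 8)
@56: n_entries [24B, align 8] → 80
@80: version [1B, align 1] → 81
+7 pad (align 8)
@88: signature [8B, align 8] → 96
@96: attrs [1B, align 1] → 97
+7 tail pad (align 8)
size 104, align 8
array of 6: 6 × 104 = 624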